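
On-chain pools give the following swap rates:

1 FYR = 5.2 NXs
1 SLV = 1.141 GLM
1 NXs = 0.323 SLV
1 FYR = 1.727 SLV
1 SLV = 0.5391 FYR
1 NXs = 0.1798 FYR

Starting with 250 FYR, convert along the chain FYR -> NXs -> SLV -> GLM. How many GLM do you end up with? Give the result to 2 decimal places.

250 FYR × 5.2 = 1300 NXs
1300 NXs × 0.323 = 419.9 SLV
419.9 SLV × 1.141 = 479.1059 GLM

479.11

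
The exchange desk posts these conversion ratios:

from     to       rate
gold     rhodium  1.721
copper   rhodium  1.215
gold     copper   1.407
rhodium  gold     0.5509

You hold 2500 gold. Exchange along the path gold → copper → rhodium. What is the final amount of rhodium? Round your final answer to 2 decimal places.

2500 gold × 1.407 = 3517.5 copper
3517.5 copper × 1.215 = 4273.7625 rhodium

4273.76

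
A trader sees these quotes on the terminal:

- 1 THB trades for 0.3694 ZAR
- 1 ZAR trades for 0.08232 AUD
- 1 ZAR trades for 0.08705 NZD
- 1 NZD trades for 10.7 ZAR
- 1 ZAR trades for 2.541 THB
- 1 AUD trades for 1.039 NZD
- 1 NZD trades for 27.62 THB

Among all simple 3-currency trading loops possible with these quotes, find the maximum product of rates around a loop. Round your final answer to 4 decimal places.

0.9152

AUD→NZD→ZAR→AUD: 1.039 × 10.7 × 0.08232 = 0.91518
THB→ZAR→NZD→THB: 0.3694 × 0.08705 × 27.62 = 0.88816
Maximum is AUD→NZD→ZAR→AUD at 0.9152; no arbitrage — every cycle loses value.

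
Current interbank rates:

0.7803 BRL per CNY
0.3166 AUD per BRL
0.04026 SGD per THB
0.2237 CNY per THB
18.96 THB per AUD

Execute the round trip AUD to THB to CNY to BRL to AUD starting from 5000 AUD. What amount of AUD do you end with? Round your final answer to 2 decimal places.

5000 AUD × 18.96 = 94800 THB
94800 THB × 0.2237 = 21206.76 CNY
21206.76 CNY × 0.7803 = 16547.634828 BRL
16547.634828 BRL × 0.3166 = 5238.9811865448 AUD

5238.98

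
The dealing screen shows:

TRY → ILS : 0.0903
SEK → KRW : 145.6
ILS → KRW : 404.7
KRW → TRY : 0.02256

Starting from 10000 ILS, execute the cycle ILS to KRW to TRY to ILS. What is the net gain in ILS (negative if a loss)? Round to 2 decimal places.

-1755.58

10000 ILS × 404.7 = 4047000 KRW
4047000 KRW × 0.02256 = 91300.32 TRY
91300.32 TRY × 0.0903 = 8244.418896 ILS
Net change: 8244.418896 − 10000 = -1755.581104 ILS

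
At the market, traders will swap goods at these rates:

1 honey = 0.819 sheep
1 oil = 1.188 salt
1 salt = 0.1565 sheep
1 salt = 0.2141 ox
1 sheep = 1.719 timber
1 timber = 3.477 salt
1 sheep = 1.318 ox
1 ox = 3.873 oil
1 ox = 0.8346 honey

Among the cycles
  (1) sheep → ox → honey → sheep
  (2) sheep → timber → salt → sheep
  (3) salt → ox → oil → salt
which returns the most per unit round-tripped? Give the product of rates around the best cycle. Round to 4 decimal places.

(1) 1.318 × 0.8346 × 0.819 = 0.90090
(2) 1.719 × 3.477 × 0.1565 = 0.93539
(3) 0.2141 × 3.873 × 1.188 = 0.98510
Highest is cycle (3) at 0.9851 (≤1, no arbitrage).

0.9851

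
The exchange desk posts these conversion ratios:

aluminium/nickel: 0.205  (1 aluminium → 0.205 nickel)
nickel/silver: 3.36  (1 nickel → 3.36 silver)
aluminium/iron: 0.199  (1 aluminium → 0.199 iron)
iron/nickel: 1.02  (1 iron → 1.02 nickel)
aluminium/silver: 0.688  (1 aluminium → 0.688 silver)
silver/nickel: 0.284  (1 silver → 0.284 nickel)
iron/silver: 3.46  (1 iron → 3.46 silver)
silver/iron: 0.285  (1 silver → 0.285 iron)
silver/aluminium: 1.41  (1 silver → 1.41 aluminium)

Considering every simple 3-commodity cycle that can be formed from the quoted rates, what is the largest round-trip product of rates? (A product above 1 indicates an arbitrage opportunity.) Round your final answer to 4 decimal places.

0.9768

nickel→silver→iron→nickel: 3.36 × 0.285 × 1.02 = 0.97675
aluminium→nickel→silver→aluminium: 0.205 × 3.36 × 1.41 = 0.97121
aluminium→iron→silver→aluminium: 0.199 × 3.46 × 1.41 = 0.97084
Maximum is nickel→silver→iron→nickel at 0.9768; no arbitrage — every cycle loses value.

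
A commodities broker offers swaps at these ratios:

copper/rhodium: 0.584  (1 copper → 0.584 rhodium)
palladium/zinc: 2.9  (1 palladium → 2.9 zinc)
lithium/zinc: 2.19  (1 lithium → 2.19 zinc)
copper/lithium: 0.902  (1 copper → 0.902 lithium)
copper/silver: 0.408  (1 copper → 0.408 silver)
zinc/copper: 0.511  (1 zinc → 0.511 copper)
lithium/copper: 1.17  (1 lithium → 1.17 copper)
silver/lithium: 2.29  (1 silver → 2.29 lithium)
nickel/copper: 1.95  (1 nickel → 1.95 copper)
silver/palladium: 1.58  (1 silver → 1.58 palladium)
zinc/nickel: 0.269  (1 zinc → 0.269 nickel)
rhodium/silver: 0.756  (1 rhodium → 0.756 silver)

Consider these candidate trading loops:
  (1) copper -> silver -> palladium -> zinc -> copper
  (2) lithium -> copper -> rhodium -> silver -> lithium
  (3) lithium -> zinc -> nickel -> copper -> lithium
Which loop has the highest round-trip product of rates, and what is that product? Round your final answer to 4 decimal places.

1.1829

(1) 0.408 × 1.58 × 2.9 × 0.511 = 0.95529
(2) 1.17 × 0.584 × 0.756 × 2.29 = 1.18292
(3) 2.19 × 0.269 × 1.95 × 0.902 = 1.03619
Highest is cycle (2) at 1.1829 (>1, arbitrage).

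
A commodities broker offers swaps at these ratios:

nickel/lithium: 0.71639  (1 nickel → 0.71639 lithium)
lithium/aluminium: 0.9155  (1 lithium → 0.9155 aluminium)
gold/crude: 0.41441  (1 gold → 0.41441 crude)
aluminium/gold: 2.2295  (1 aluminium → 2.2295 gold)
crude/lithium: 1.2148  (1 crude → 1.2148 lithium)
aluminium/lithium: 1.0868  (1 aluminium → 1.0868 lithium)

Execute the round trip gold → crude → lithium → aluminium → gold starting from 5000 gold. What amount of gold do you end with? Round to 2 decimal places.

5000 gold × 0.41441 = 2072.05 crude
2072.05 crude × 1.2148 = 2517.12634 lithium
2517.12634 lithium × 0.9155 = 2304.42916427 aluminium
2304.42916427 aluminium × 2.2295 = 5137.724821739965 gold

5137.72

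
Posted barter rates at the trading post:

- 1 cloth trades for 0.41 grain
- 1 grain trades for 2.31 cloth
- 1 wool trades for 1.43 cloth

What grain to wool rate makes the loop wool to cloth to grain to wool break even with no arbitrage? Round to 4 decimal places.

1.7056

Known legs of the cycle: 1.43 × 0.41 = 0.5863
For no arbitrage the full-cycle product must be 1, so the missing rate is 1 / 0.5863 ≈ 1.705611.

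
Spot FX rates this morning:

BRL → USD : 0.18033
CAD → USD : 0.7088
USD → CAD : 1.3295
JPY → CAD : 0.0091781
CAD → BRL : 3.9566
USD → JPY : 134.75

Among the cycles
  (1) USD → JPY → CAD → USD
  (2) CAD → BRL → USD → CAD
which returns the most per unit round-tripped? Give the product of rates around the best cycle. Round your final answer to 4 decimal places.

(1) 134.75 × 0.0091781 × 0.7088 = 0.87661
(2) 3.9566 × 0.18033 × 1.3295 = 0.94859
Highest is cycle (2) at 0.9486 (≤1, no arbitrage).

0.9486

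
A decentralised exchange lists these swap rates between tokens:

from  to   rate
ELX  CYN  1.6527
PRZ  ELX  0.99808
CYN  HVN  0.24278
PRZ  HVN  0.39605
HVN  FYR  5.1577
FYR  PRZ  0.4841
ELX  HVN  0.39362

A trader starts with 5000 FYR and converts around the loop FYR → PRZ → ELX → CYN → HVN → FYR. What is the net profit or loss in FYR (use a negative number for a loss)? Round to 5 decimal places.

-0.42081

5000 FYR × 0.4841 = 2420.5 PRZ
2420.5 PRZ × 0.99808 = 2415.85264 ELX
2415.85264 ELX × 1.6527 = 3992.679658128 CYN
3992.679658128 CYN × 0.24278 = 969.34276740031584 HVN
969.34276740031584 HVN × 5.1577 = 4999.579191420609007968 FYR
Net change: 4999.579191420609007968 − 5000 = -0.420808579390992032 FYR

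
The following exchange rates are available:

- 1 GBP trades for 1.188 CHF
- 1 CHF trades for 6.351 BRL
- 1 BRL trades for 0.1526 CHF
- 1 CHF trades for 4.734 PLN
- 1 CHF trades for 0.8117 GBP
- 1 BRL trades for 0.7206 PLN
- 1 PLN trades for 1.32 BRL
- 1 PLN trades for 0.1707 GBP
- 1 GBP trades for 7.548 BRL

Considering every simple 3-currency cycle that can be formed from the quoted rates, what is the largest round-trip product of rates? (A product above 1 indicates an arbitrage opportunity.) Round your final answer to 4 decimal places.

GBP→CHF→PLN→GBP: 1.188 × 4.734 × 0.1707 = 0.96002
BRL→CHF→PLN→BRL: 0.1526 × 4.734 × 1.32 = 0.95358
GBP→BRL→CHF→GBP: 7.548 × 0.1526 × 0.8117 = 0.93494
GBP→BRL→PLN→GBP: 7.548 × 0.7206 × 0.1707 = 0.92845
Maximum is GBP→CHF→PLN→GBP at 0.9600; no arbitrage — every cycle loses value.

0.9600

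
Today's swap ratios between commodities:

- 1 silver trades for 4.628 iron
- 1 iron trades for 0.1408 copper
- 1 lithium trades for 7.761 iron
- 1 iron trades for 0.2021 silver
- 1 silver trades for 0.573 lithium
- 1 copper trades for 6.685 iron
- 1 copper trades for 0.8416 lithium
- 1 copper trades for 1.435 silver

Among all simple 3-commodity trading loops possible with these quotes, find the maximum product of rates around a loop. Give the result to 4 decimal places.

silver→iron→copper→silver: 4.628 × 0.1408 × 1.435 = 0.93508
lithium→iron→copper→lithium: 7.761 × 0.1408 × 0.8416 = 0.91966
silver→lithium→iron→silver: 0.573 × 7.761 × 0.2021 = 0.89875
Maximum is silver→iron→copper→silver at 0.9351; no arbitrage — every cycle loses value.

0.9351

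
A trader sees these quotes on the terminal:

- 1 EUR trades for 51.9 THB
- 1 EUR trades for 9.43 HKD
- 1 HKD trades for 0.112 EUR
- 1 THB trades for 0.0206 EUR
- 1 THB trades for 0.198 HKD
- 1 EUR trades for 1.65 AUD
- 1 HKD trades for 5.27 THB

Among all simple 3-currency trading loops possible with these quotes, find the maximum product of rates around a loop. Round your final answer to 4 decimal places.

HKD→EUR→THB→HKD: 0.112 × 51.9 × 0.198 = 1.15093
HKD→THB→EUR→HKD: 5.27 × 0.0206 × 9.43 = 1.02374
Maximum is HKD→EUR→THB→HKD at 1.1509; arbitrage exists.

1.1509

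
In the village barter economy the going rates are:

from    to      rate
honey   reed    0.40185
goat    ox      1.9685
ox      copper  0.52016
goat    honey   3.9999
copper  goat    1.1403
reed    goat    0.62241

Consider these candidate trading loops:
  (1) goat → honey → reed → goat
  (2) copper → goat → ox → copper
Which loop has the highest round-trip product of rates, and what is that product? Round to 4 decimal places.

(1) 3.9999 × 0.40185 × 0.62241 = 1.00044
(2) 1.1403 × 1.9685 × 0.52016 = 1.16759
Highest is cycle (2) at 1.1676 (>1, arbitrage).

1.1676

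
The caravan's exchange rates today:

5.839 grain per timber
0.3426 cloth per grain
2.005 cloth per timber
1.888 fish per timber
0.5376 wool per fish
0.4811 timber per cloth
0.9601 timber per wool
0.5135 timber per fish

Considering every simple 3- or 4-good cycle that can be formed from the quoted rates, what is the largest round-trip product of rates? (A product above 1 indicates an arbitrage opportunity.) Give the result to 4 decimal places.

timber→fish→wool→timber: 1.888 × 0.5376 × 0.9601 = 0.97449
grain→cloth→timber→grain: 0.3426 × 0.4811 × 5.839 = 0.96241
Maximum is timber→fish→wool→timber at 0.9745; no arbitrage — every cycle loses value.

0.9745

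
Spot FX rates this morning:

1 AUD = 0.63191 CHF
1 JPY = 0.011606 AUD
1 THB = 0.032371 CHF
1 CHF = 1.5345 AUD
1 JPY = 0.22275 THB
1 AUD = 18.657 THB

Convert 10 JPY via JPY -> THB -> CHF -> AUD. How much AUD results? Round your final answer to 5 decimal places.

10 JPY × 0.22275 = 2.2275 THB
2.2275 THB × 0.032371 = 0.0721064025 CHF
0.0721064025 CHF × 1.5345 = 0.11064727463625 AUD

0.11065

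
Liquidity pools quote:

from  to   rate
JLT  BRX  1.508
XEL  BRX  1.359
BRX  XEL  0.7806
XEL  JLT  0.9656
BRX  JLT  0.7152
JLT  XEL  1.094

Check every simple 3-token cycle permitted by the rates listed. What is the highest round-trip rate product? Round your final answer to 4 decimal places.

BRX→XEL→JLT→BRX: 0.7806 × 0.9656 × 1.508 = 1.13665
BRX→JLT→XEL→BRX: 0.7152 × 1.094 × 1.359 = 1.06332
Maximum is BRX→XEL→JLT→BRX at 1.1367; arbitrage exists.

1.1367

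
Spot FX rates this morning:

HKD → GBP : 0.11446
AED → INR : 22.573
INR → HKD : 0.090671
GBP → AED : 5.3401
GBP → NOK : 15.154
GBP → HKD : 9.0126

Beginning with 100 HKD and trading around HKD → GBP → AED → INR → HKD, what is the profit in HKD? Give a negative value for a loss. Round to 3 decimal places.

100 HKD × 0.11446 = 11.446 GBP
11.446 GBP × 5.3401 = 61.1227846 AED
61.1227846 AED × 22.573 = 1379.7246167758 INR
1379.7246167758 INR × 0.090671 = 125.1010107276785618 HKD
Net change: 125.1010107276785618 − 100 = 25.1010107276785618 HKD

25.101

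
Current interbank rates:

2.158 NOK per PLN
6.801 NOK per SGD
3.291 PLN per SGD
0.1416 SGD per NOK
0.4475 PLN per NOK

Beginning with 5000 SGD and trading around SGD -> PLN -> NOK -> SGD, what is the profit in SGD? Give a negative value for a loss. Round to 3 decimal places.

5000 SGD × 3.291 = 16455 PLN
16455 PLN × 2.158 = 35509.89 NOK
35509.89 NOK × 0.1416 = 5028.200424 SGD
Net change: 5028.200424 − 5000 = 28.200424 SGD

28.200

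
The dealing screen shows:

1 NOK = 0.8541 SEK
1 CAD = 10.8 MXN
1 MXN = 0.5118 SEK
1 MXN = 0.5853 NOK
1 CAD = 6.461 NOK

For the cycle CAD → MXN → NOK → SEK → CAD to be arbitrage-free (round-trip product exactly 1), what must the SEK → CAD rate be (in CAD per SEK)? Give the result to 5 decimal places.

Known legs of the cycle: 10.8 × 0.5853 × 0.8541 = 5.398971084
For no arbitrage the full-cycle product must be 1, so the missing rate is 1 / 5.398971084 ≈ 0.1852205.

0.18522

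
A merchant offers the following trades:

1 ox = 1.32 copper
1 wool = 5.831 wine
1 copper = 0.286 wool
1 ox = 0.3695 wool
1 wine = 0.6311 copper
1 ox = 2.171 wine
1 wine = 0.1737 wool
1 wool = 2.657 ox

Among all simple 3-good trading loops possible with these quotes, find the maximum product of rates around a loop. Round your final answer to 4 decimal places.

1.0525

wool→wine→copper→wool: 5.831 × 0.6311 × 0.286 = 1.05246
wool→ox→copper→wool: 2.657 × 1.32 × 0.286 = 1.00307
wool→ox→wine→wool: 2.657 × 2.171 × 0.1737 = 1.00196
Maximum is wool→wine→copper→wool at 1.0525; arbitrage exists.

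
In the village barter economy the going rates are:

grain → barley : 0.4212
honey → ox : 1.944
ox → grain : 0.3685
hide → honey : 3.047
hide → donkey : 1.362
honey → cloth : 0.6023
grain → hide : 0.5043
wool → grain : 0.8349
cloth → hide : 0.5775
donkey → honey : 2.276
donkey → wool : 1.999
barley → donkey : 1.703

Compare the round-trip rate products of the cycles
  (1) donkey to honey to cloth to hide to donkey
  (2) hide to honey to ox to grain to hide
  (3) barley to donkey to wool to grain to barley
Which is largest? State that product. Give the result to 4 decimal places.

1.1972

(1) 2.276 × 0.6023 × 0.5775 × 1.362 = 1.07824
(2) 3.047 × 1.944 × 0.3685 × 0.5043 = 1.10077
(3) 1.703 × 1.999 × 0.8349 × 0.4212 = 1.19715
Highest is cycle (3) at 1.1972 (>1, arbitrage).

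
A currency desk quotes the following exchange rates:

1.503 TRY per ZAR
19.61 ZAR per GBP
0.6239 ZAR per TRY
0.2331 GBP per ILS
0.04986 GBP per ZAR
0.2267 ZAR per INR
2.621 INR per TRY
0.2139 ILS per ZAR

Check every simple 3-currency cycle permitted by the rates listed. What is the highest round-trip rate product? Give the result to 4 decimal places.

0.9778

GBP→ZAR→ILS→GBP: 19.61 × 0.2139 × 0.2331 = 0.97776
ZAR→TRY→INR→ZAR: 1.503 × 2.621 × 0.2267 = 0.89305
Maximum is GBP→ZAR→ILS→GBP at 0.9778; no arbitrage — every cycle loses value.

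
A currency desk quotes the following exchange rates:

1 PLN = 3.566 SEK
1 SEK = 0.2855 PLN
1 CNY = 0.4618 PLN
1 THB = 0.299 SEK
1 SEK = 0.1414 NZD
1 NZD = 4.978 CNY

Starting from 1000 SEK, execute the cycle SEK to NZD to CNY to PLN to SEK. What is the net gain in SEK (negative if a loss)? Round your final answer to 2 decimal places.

159.15

1000 SEK × 0.1414 = 141.4 NZD
141.4 NZD × 4.978 = 703.8892 CNY
703.8892 CNY × 0.4618 = 325.05603256 PLN
325.05603256 PLN × 3.566 = 1159.14981210896 SEK
Net change: 1159.14981210896 − 1000 = 159.14981210896 SEK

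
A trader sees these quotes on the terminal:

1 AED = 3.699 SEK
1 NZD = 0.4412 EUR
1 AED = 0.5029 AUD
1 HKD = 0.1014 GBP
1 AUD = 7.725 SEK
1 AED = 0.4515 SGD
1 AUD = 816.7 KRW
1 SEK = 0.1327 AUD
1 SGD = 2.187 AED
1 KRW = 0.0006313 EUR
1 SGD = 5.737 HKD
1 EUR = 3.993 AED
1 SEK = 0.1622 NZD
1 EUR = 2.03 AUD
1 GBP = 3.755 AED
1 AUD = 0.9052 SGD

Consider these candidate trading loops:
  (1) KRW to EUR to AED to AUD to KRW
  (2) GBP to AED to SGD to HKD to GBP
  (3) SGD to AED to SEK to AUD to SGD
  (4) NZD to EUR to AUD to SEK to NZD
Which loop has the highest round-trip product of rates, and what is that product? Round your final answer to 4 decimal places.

(1) 0.0006313 × 3.993 × 0.5029 × 816.7 = 1.03533
(2) 3.755 × 0.4515 × 5.737 × 0.1014 = 0.98626
(3) 2.187 × 3.699 × 0.1327 × 0.9052 = 0.97174
(4) 0.4412 × 2.03 × 7.725 × 0.1622 = 1.12223
Highest is cycle (4) at 1.1222 (>1, arbitrage).

1.1222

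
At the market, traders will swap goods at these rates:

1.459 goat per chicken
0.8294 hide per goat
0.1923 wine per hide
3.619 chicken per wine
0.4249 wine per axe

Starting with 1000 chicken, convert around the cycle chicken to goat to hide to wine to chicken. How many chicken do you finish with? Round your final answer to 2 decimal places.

1000 chicken × 1.459 = 1459 goat
1459 goat × 0.8294 = 1210.0946 hide
1210.0946 hide × 0.1923 = 232.70119158 wine
232.70119158 wine × 3.619 = 842.14561232802 chicken

842.15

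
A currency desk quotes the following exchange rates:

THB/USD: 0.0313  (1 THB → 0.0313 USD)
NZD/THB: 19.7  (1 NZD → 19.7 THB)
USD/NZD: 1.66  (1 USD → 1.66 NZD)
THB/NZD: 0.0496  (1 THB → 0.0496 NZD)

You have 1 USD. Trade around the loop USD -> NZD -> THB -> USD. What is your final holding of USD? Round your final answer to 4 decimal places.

1 USD × 1.66 = 1.66 NZD
1.66 NZD × 19.7 = 32.702 THB
32.702 THB × 0.0313 = 1.0235726 USD

1.0236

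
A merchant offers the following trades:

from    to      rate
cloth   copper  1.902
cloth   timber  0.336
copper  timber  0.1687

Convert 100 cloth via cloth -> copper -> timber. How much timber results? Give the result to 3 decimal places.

100 cloth × 1.902 = 190.2 copper
190.2 copper × 0.1687 = 32.08674 timber

32.087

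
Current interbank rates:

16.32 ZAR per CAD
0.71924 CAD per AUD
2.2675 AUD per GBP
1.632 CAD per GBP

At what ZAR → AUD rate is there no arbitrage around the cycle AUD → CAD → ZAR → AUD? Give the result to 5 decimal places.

Known legs of the cycle: 0.71924 × 16.32 = 11.7379968
For no arbitrage the full-cycle product must be 1, so the missing rate is 1 / 11.7379968 ≈ 0.0851934.

0.08519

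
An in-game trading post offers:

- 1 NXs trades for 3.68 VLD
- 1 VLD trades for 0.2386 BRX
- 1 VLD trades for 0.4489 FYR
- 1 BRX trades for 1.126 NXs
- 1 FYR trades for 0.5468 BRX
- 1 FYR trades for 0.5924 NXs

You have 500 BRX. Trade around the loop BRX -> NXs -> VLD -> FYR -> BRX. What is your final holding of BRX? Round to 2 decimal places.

508.55

500 BRX × 1.126 = 563 NXs
563 NXs × 3.68 = 2071.84 VLD
2071.84 VLD × 0.4489 = 930.048976 FYR
930.048976 FYR × 0.5468 = 508.5507800768 BRX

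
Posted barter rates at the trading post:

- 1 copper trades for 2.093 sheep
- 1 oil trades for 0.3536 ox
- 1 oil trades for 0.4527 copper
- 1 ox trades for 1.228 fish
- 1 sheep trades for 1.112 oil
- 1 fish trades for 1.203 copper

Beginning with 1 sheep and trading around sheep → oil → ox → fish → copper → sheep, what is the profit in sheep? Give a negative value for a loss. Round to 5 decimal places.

1 sheep × 1.112 = 1.112 oil
1.112 oil × 0.3536 = 0.3932032 ox
0.3932032 ox × 1.228 = 0.4828535296 fish
0.4828535296 fish × 1.203 = 0.5808727961088 copper
0.5808727961088 copper × 2.093 = 1.2157667622557184 sheep
Net change: 1.2157667622557184 − 1 = 0.2157667622557184 sheep

0.21577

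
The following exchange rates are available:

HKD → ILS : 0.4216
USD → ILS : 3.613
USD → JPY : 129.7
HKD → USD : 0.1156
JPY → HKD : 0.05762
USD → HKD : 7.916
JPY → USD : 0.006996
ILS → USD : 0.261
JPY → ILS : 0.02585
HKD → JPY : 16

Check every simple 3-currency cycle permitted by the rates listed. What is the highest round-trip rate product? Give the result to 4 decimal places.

JPY→USD→HKD→JPY: 0.006996 × 7.916 × 16 = 0.88609
JPY→ILS→USD→JPY: 0.02585 × 0.261 × 129.7 = 0.87507
USD→HKD→ILS→USD: 7.916 × 0.4216 × 0.261 = 0.87106
JPY→HKD→USD→JPY: 0.05762 × 0.1156 × 129.7 = 0.86392
Maximum is JPY→USD→HKD→JPY at 0.8861; no arbitrage — every cycle loses value.

0.8861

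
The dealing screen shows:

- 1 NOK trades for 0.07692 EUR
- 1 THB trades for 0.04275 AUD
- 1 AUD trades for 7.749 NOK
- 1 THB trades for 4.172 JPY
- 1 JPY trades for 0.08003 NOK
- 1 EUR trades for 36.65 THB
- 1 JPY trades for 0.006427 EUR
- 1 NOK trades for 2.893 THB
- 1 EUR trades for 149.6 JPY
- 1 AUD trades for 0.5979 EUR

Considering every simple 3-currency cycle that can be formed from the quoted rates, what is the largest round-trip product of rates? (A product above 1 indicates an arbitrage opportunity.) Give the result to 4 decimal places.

0.9827

EUR→THB→JPY→EUR: 36.65 × 4.172 × 0.006427 = 0.98271
JPY→NOK→THB→JPY: 0.08003 × 2.893 × 4.172 = 0.96593
AUD→NOK→THB→AUD: 7.749 × 2.893 × 0.04275 = 0.95836
EUR→THB→AUD→EUR: 36.65 × 0.04275 × 0.5979 = 0.93678
EUR→JPY→NOK→EUR: 149.6 × 0.08003 × 0.07692 = 0.92092
Maximum is EUR→THB→JPY→EUR at 0.9827; no arbitrage — every cycle loses value.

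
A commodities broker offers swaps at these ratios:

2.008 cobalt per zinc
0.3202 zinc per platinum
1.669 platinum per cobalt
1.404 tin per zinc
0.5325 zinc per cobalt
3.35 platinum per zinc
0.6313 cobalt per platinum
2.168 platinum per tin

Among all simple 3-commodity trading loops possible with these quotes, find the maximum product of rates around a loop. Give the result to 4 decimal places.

1.1262

zinc→platinum→cobalt→zinc: 3.35 × 0.6313 × 0.5325 = 1.12616
zinc→cobalt→platinum→zinc: 2.008 × 1.669 × 0.3202 = 1.07310
tin→platinum→zinc→tin: 2.168 × 0.3202 × 1.404 = 0.97465
Maximum is zinc→platinum→cobalt→zinc at 1.1262; arbitrage exists.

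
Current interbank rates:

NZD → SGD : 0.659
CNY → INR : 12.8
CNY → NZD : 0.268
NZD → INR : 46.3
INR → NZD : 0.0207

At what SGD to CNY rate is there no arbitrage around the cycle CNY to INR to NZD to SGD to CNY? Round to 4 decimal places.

Known legs of the cycle: 12.8 × 0.0207 × 0.659 = 0.17460864
For no arbitrage the full-cycle product must be 1, so the missing rate is 1 / 0.17460864 ≈ 5.727093.

5.7271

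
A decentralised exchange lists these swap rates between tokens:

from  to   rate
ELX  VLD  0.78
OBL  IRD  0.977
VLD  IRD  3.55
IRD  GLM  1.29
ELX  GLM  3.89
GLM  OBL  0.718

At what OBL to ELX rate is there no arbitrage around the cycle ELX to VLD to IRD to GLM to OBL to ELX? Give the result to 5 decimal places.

Known legs of the cycle: 0.78 × 3.55 × 1.29 × 0.718 = 2.56470318
For no arbitrage the full-cycle product must be 1, so the missing rate is 1 / 2.56470318 ≈ 0.3899087.

0.38991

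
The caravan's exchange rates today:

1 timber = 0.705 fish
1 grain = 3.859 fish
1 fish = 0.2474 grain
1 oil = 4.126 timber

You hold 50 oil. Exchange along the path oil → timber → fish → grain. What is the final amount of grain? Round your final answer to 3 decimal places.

35.982

50 oil × 4.126 = 206.3 timber
206.3 timber × 0.705 = 145.4415 fish
145.4415 fish × 0.2474 = 35.9822271 grain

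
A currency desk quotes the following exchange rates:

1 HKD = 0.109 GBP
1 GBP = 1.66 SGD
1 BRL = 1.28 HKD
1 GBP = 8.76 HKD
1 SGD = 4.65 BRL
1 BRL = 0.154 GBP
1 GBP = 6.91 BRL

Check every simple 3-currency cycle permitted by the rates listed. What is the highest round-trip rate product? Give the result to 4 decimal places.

1.1887

SGD→BRL→GBP→SGD: 4.65 × 0.154 × 1.66 = 1.18873
HKD→GBP→BRL→HKD: 0.109 × 6.91 × 1.28 = 0.96408
Maximum is SGD→BRL→GBP→SGD at 1.1887; arbitrage exists.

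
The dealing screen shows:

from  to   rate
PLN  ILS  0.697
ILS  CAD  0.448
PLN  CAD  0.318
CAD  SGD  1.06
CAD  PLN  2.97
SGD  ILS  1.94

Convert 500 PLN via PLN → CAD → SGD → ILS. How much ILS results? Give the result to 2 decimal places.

500 PLN × 0.318 = 159 CAD
159 CAD × 1.06 = 168.54 SGD
168.54 SGD × 1.94 = 326.9676 ILS

326.97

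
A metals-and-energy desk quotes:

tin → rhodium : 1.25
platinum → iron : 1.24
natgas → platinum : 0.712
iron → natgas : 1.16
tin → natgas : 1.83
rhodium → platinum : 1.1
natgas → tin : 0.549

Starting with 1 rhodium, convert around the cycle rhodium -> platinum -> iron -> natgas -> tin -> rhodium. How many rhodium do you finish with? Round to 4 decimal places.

1 rhodium × 1.1 = 1.1 platinum
1.1 platinum × 1.24 = 1.364 iron
1.364 iron × 1.16 = 1.58224 natgas
1.58224 natgas × 0.549 = 0.86864976 tin
0.86864976 tin × 1.25 = 1.0858122 rhodium

1.0858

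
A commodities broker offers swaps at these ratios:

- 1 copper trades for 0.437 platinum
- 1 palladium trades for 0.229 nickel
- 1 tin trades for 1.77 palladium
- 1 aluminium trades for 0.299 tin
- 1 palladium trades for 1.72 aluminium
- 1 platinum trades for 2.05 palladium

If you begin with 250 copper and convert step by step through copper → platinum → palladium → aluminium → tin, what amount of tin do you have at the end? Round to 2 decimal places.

250 copper × 0.437 = 109.25 platinum
109.25 platinum × 2.05 = 223.9625 palladium
223.9625 palladium × 1.72 = 385.2155 aluminium
385.2155 aluminium × 0.299 = 115.1794345 tin

115.18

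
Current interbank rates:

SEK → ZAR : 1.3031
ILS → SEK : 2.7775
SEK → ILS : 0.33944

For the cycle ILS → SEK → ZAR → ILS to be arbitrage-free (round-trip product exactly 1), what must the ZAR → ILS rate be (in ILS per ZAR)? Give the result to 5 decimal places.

0.27629

Known legs of the cycle: 2.7775 × 1.3031 = 3.61936025
For no arbitrage the full-cycle product must be 1, so the missing rate is 1 / 3.61936025 ≈ 0.2762919.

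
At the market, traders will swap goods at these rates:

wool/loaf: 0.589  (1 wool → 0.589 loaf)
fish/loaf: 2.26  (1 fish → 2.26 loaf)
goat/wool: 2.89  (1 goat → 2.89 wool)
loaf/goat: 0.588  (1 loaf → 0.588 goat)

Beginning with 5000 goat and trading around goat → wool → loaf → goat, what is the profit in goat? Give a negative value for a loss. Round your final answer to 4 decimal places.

4.4974

5000 goat × 2.89 = 14450 wool
14450 wool × 0.589 = 8511.05 loaf
8511.05 loaf × 0.588 = 5004.4974 goat
Net change: 5004.4974 − 5000 = 4.4974 goat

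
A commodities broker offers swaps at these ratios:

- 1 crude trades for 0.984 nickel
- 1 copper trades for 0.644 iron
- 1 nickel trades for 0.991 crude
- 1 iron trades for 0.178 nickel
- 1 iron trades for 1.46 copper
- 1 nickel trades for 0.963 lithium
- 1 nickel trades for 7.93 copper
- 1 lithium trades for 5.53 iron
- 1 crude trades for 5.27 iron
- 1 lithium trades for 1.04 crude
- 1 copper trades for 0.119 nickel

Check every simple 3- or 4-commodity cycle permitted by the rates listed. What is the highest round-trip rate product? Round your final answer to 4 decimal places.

lithium→crude→nickel→lithium: 1.04 × 0.984 × 0.963 = 0.98550
lithium→iron→nickel→lithium: 5.53 × 0.178 × 0.963 = 0.94792
lithium→crude→iron→nickel→lithium: 1.04 × 5.27 × 0.178 × 0.963 = 0.93949
nickel→crude→iron→nickel: 0.991 × 5.27 × 0.178 = 0.92962
lithium→iron→copper→nickel→lithium: 5.53 × 1.46 × 0.119 × 0.963 = 0.92523
nickel→copper→iron→nickel: 7.93 × 0.644 × 0.178 = 0.90903
nickel→crude→iron→copper→nickel: 0.991 × 5.27 × 1.46 × 0.119 = 0.90737
Maximum is lithium→crude→nickel→lithium at 0.9855; no arbitrage — every cycle loses value.

0.9855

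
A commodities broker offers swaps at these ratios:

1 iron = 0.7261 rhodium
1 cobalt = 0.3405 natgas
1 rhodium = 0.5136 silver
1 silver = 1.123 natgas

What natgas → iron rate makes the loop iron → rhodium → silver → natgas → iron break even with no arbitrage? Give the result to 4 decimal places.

2.3878

Known legs of the cycle: 0.7261 × 0.5136 × 1.123 = 0.41879473008
For no arbitrage the full-cycle product must be 1, so the missing rate is 1 / 0.41879473008 ≈ 2.387805.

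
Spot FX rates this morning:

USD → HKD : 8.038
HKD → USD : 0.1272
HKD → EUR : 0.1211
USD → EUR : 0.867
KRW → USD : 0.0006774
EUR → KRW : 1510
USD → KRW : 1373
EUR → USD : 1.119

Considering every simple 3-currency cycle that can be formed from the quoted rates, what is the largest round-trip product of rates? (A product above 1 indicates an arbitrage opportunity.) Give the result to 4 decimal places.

1.0892

HKD→EUR→USD→HKD: 0.1211 × 1.119 × 8.038 = 1.08924
USD→EUR→KRW→USD: 0.867 × 1510 × 0.0006774 = 0.88683
Maximum is HKD→EUR→USD→HKD at 1.0892; arbitrage exists.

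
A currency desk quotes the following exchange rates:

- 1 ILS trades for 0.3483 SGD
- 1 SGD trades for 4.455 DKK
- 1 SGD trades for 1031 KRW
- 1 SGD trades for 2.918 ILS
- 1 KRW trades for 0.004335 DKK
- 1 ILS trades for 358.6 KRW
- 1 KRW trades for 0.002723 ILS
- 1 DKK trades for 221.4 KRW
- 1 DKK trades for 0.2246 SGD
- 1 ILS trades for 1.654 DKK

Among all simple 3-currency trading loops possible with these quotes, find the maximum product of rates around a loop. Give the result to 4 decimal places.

1.0840

SGD→ILS→DKK→SGD: 2.918 × 1.654 × 0.2246 = 1.08400
KRW→DKK→SGD→KRW: 0.004335 × 0.2246 × 1031 = 1.00382
KRW→ILS→DKK→KRW: 0.002723 × 1.654 × 221.4 = 0.99715
KRW→ILS→SGD→KRW: 0.002723 × 0.3483 × 1031 = 0.97782
Maximum is SGD→ILS→DKK→SGD at 1.0840; arbitrage exists.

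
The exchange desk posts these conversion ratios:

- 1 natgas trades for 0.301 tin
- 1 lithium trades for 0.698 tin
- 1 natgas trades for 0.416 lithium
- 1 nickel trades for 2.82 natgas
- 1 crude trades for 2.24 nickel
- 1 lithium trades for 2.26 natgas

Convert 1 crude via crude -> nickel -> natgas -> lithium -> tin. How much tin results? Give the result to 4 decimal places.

1.8342

1 crude × 2.24 = 2.24 nickel
2.24 nickel × 2.82 = 6.3168 natgas
6.3168 natgas × 0.416 = 2.6277888 lithium
2.6277888 lithium × 0.698 = 1.8341965824 tin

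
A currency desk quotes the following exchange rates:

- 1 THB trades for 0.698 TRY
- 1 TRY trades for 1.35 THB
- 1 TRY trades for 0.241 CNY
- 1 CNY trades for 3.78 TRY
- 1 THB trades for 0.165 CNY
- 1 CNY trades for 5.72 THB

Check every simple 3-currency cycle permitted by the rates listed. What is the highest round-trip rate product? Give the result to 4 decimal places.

CNY→THB→TRY→CNY: 5.72 × 0.698 × 0.241 = 0.96221
CNY→TRY→THB→CNY: 3.78 × 1.35 × 0.165 = 0.84200
Maximum is CNY→THB→TRY→CNY at 0.9622; no arbitrage — every cycle loses value.

0.9622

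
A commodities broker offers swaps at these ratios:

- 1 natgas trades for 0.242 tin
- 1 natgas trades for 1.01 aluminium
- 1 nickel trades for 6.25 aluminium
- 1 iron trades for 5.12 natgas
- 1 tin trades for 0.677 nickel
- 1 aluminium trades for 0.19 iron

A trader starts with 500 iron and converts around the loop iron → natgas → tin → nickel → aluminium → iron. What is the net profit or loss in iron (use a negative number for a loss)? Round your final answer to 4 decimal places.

500 iron × 5.12 = 2560 natgas
2560 natgas × 0.242 = 619.52 tin
619.52 tin × 0.677 = 419.41504 nickel
419.41504 nickel × 6.25 = 2621.344 aluminium
2621.344 aluminium × 0.19 = 498.05536 iron
Net change: 498.05536 − 500 = -1.94464 iron

-1.9446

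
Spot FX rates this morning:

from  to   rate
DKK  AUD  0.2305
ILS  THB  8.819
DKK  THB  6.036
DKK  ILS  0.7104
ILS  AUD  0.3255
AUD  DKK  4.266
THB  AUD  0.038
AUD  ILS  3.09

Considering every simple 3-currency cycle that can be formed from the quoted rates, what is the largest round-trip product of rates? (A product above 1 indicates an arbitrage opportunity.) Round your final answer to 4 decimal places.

1.0355

ILS→THB→AUD→ILS: 8.819 × 0.038 × 3.09 = 1.03553
ILS→AUD→DKK→ILS: 0.3255 × 4.266 × 0.7104 = 0.98645
THB→AUD→DKK→THB: 0.038 × 4.266 × 6.036 = 0.97848
Maximum is ILS→THB→AUD→ILS at 1.0355; arbitrage exists.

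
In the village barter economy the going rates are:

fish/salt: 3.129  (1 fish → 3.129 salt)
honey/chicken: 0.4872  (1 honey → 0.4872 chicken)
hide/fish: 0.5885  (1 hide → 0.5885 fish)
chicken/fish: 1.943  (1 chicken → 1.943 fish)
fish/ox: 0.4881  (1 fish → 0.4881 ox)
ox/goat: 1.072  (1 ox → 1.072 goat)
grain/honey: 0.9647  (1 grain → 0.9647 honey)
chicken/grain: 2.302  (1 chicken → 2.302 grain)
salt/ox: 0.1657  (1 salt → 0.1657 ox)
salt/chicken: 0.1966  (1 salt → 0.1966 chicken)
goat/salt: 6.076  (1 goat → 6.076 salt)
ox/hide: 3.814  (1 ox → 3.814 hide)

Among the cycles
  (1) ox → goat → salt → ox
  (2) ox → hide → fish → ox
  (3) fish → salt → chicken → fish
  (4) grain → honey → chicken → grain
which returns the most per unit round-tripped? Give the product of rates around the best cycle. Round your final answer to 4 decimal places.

(1) 1.072 × 6.076 × 0.1657 = 1.07928
(2) 3.814 × 0.5885 × 0.4881 = 1.09556
(3) 3.129 × 0.1966 × 1.943 = 1.19526
(4) 0.9647 × 0.4872 × 2.302 = 1.08194
Highest is cycle (3) at 1.1953 (>1, arbitrage).

1.1953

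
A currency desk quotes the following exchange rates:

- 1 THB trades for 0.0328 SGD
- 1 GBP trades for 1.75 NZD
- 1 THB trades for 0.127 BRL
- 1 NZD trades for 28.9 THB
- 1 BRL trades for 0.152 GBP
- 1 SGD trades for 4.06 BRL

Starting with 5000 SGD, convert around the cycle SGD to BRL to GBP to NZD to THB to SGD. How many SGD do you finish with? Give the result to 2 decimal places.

5118.58

5000 SGD × 4.06 = 20300 BRL
20300 BRL × 0.152 = 3085.6 GBP
3085.6 GBP × 1.75 = 5399.8 NZD
5399.8 NZD × 28.9 = 156054.22 THB
156054.22 THB × 0.0328 = 5118.578416 SGD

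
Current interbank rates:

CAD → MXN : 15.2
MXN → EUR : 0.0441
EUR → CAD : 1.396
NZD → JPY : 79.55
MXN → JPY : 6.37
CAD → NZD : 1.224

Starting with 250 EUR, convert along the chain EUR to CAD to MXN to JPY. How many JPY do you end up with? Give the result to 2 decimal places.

250 EUR × 1.396 = 349 CAD
349 CAD × 15.2 = 5304.8 MXN
5304.8 MXN × 6.37 = 33791.576 JPY

33791.58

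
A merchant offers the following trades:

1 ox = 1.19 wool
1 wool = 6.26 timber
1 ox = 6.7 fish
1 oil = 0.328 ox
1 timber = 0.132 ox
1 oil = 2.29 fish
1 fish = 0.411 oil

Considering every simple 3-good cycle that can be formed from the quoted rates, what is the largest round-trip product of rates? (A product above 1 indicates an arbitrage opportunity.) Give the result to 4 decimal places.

0.9833

timber→ox→wool→timber: 0.132 × 1.19 × 6.26 = 0.98332
oil→ox→fish→oil: 0.328 × 6.7 × 0.411 = 0.90321
Maximum is timber→ox→wool→timber at 0.9833; no arbitrage — every cycle loses value.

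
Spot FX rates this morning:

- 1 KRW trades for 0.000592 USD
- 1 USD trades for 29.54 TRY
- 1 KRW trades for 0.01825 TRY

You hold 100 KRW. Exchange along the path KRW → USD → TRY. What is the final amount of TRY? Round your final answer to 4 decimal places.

100 KRW × 0.000592 = 0.0592 USD
0.0592 USD × 29.54 = 1.748768 TRY

1.7488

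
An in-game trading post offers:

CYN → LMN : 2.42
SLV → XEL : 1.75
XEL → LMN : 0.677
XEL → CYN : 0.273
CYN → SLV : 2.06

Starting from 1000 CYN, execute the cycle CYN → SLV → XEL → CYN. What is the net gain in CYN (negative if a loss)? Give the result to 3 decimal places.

-15.835

1000 CYN × 2.06 = 2060 SLV
2060 SLV × 1.75 = 3605 XEL
3605 XEL × 0.273 = 984.165 CYN
Net change: 984.165 − 1000 = -15.835 CYN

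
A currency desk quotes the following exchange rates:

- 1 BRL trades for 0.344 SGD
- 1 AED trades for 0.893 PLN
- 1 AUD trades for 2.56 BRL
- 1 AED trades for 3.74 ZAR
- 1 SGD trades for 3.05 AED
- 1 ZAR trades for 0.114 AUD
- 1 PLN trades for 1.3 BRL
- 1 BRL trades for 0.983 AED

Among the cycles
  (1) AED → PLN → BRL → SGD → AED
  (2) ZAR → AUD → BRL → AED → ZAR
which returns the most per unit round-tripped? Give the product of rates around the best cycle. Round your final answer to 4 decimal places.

(1) 0.893 × 1.3 × 0.344 × 3.05 = 1.21802
(2) 0.114 × 2.56 × 0.983 × 3.74 = 1.07293
Highest is cycle (1) at 1.2180 (>1, arbitrage).

1.2180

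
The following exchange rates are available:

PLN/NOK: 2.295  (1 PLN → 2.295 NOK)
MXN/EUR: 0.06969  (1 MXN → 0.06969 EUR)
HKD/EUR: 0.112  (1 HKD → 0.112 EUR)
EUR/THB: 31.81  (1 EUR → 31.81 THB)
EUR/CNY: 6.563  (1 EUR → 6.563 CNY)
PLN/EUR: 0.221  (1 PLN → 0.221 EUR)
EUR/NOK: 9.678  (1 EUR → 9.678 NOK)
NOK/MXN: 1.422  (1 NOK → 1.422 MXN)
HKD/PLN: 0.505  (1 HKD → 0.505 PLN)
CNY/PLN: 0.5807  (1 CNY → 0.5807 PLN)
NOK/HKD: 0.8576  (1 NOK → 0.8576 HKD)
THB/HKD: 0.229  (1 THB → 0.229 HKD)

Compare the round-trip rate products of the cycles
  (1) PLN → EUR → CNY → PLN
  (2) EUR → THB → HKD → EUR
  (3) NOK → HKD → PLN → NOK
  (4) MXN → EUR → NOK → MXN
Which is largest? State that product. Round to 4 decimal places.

0.9939

(1) 0.221 × 6.563 × 0.5807 = 0.84226
(2) 31.81 × 0.229 × 0.112 = 0.81586
(3) 0.8576 × 0.505 × 2.295 = 0.99394
(4) 0.06969 × 9.678 × 1.422 = 0.95908
Highest is cycle (3) at 0.9939 (≤1, no arbitrage).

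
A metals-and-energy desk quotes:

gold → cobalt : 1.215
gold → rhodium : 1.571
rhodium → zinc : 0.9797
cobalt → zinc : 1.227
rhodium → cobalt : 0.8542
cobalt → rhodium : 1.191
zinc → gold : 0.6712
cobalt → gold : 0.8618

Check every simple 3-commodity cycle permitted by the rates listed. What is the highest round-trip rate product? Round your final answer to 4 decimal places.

gold→rhodium→cobalt→gold: 1.571 × 0.8542 × 0.8618 = 1.15649
gold→rhodium→zinc→gold: 1.571 × 0.9797 × 0.6712 = 1.03305
gold→cobalt→zinc→gold: 1.215 × 1.227 × 0.6712 = 1.00063
Maximum is gold→rhodium→cobalt→gold at 1.1565; arbitrage exists.

1.1565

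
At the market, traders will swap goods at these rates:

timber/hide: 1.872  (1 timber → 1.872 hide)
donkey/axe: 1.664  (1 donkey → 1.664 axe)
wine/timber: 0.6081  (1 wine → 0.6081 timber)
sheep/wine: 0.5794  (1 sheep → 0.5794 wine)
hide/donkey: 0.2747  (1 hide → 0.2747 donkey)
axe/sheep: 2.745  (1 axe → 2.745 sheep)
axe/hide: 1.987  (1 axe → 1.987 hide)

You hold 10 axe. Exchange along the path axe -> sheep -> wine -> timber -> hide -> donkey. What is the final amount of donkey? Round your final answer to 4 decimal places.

4.9735

10 axe × 2.745 = 27.45 sheep
27.45 sheep × 0.5794 = 15.90453 wine
15.90453 wine × 0.6081 = 9.671544693 timber
9.671544693 timber × 1.872 = 18.105131665296 hide
18.105131665296 hide × 0.2747 = 4.9734796684568112 donkey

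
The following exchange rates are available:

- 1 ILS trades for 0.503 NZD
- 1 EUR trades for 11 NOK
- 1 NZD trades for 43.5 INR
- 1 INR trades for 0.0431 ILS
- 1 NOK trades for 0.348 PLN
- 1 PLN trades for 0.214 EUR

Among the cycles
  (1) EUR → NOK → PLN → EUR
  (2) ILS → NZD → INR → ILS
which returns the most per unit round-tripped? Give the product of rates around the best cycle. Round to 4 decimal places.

(1) 11 × 0.348 × 0.214 = 0.81919
(2) 0.503 × 43.5 × 0.0431 = 0.94305
Highest is cycle (2) at 0.9430 (≤1, no arbitrage).

0.9430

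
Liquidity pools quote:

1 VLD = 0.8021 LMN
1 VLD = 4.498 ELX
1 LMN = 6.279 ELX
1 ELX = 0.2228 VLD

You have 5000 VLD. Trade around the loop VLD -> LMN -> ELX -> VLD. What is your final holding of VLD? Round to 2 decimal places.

5610.53

5000 VLD × 0.8021 = 4010.5 LMN
4010.5 LMN × 6.279 = 25181.9295 ELX
25181.9295 ELX × 0.2228 = 5610.5338926 VLD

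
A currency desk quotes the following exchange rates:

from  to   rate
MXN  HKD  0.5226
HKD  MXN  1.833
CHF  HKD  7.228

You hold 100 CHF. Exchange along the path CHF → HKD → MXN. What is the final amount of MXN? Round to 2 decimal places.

100 CHF × 7.228 = 722.8 HKD
722.8 HKD × 1.833 = 1324.8924 MXN

1324.89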